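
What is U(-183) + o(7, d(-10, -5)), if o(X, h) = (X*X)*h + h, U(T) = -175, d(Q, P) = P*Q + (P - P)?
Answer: 2325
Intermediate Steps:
d(Q, P) = P*Q (d(Q, P) = P*Q + 0 = P*Q)
o(X, h) = h + h*X**2 (o(X, h) = X**2*h + h = h*X**2 + h = h + h*X**2)
U(-183) + o(7, d(-10, -5)) = -175 + (-5*(-10))*(1 + 7**2) = -175 + 50*(1 + 49) = -175 + 50*50 = -175 + 2500 = 2325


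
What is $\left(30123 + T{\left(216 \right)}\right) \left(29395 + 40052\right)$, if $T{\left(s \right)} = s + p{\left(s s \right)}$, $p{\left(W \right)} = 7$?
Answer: $2107438662$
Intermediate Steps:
$T{\left(s \right)} = 7 + s$ ($T{\left(s \right)} = s + 7 = 7 + s$)
$\left(30123 + T{\left(216 \right)}\right) \left(29395 + 40052\right) = \left(30123 + \left(7 + 216\right)\right) \left(29395 + 40052\right) = \left(30123 + 223\right) 69447 = 30346 \cdot 69447 = 2107438662$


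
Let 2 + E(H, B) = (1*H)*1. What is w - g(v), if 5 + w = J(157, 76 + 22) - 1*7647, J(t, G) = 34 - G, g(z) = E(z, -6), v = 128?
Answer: -7842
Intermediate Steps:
E(H, B) = -2 + H (E(H, B) = -2 + (1*H)*1 = -2 + H*1 = -2 + H)
g(z) = -2 + z
w = -7716 (w = -5 + ((34 - (76 + 22)) - 1*7647) = -5 + ((34 - 1*98) - 7647) = -5 + ((34 - 98) - 7647) = -5 + (-64 - 7647) = -5 - 7711 = -7716)
w - g(v) = -7716 - (-2 + 128) = -7716 - 1*126 = -7716 - 126 = -7842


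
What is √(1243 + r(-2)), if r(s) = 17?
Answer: 6*√35 ≈ 35.496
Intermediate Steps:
√(1243 + r(-2)) = √(1243 + 17) = √1260 = 6*√35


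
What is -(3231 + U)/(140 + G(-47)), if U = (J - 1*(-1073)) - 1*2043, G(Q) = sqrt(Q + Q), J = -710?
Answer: -108570/9847 + 1551*I*sqrt(94)/19694 ≈ -11.026 + 0.76356*I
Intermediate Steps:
G(Q) = sqrt(2)*sqrt(Q) (G(Q) = sqrt(2*Q) = sqrt(2)*sqrt(Q))
U = -1680 (U = (-710 - 1*(-1073)) - 1*2043 = (-710 + 1073) - 2043 = 363 - 2043 = -1680)
-(3231 + U)/(140 + G(-47)) = -(3231 - 1680)/(140 + sqrt(2)*sqrt(-47)) = -1551/(140 + sqrt(2)*(I*sqrt(47))) = -1551/(140 + I*sqrt(94))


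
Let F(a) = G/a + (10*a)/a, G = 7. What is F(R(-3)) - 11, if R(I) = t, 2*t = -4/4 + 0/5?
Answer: -15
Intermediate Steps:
t = -1/2 (t = (-4/4 + 0/5)/2 = (-4*1/4 + 0*(1/5))/2 = (-1 + 0)/2 = (1/2)*(-1) = -1/2 ≈ -0.50000)
R(I) = -1/2
F(a) = 10 + 7/a (F(a) = 7/a + (10*a)/a = 7/a + 10 = 10 + 7/a)
F(R(-3)) - 11 = (10 + 7/(-1/2)) - 11 = (10 + 7*(-2)) - 11 = (10 - 14) - 11 = -4 - 11 = -15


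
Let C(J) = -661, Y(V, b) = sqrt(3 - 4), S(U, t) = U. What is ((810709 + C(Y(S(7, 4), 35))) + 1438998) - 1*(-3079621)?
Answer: 5328667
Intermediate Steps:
Y(V, b) = I (Y(V, b) = sqrt(-1) = I)
((810709 + C(Y(S(7, 4), 35))) + 1438998) - 1*(-3079621) = ((810709 - 661) + 1438998) - 1*(-3079621) = (810048 + 1438998) + 3079621 = 2249046 + 3079621 = 5328667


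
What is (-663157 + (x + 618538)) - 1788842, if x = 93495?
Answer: -1739966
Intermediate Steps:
(-663157 + (x + 618538)) - 1788842 = (-663157 + (93495 + 618538)) - 1788842 = (-663157 + 712033) - 1788842 = 48876 - 1788842 = -1739966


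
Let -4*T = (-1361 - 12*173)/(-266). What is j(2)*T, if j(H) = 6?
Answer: -1473/76 ≈ -19.382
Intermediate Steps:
T = -491/152 (T = -(-1361 - 12*173)/(4*(-266)) = -(-1361 - 2076)*(-1)/(4*266) = -(-3437)*(-1)/(4*266) = -¼*491/38 = -491/152 ≈ -3.2303)
j(2)*T = 6*(-491/152) = -1473/76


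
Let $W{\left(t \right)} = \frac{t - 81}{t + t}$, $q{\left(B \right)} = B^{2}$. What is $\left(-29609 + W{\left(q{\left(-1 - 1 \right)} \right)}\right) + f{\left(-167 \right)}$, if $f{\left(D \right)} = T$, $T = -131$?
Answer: $- \frac{237997}{8} \approx -29750.0$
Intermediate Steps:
$f{\left(D \right)} = -131$
$W{\left(t \right)} = \frac{-81 + t}{2 t}$
$\left(-29609 + W{\left(q{\left(-1 - 1 \right)} \right)}\right) + f{\left(-167 \right)} = \left(-29609 + \frac{-81 + \left(-1 - 1\right)^{2}}{2 \left(-1 - 1\right)^{2}}\right) - 131 = \left(-29609 + \frac{-81 + \left(-2\right)^{2}}{2 \left(-2\right)^{2}}\right) - 131 = \left(-29609 + \frac{-81 + 4}{2 \cdot 4}\right) - 131 = \left(-29609 + \frac{1}{2} \cdot \frac{1}{4} \left(-77\right)\right) - 131 = \left(-29609 - \frac{77}{8}\right) - 131 = - \frac{236949}{8} - 131 = - \frac{237997}{8}$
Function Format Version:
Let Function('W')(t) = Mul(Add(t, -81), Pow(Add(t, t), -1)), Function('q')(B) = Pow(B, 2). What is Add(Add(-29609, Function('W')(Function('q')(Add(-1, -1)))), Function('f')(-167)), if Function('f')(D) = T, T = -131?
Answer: Rational(-237997, 8) ≈ -29750.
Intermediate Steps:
Function('f')(D) = -131
Function('W')(t) = Mul(Rational(1, 2), Pow(t, -1), Add(-81, t)) (Function('W')(t) = Mul(Add(-81, t), Pow(Mul(2, t), -1)) = Mul(Add(-81, t), Mul(Rational(1, 2), Pow(t, -1))) = Mul(Rational(1, 2), Pow(t, -1), Add(-81, t)))
Add(Add(-29609, Function('W')(Function('q')(Add(-1, -1)))), Function('f')(-167)) = Add(Add(-29609, Mul(Rational(1, 2), Pow(Pow(Add(-1, -1), 2), -1), Add(-81, Pow(Add(-1, -1), 2)))), -131) = Add(Add(-29609, Mul(Rational(1, 2), Pow(Pow(-2, 2), -1), Add(-81, Pow(-2, 2)))), -131) = Add(Add(-29609, Mul(Rational(1, 2), Pow(4, -1), Add(-81, 4))), -131) = Add(Add(-29609, Mul(Rational(1, 2), Rational(1, 4), -77)), -131) = Add(Add(-29609, Rational(-77, 8)), -131) = Add(Rational(-236949, 8), -131) = Rational(-237997, 8)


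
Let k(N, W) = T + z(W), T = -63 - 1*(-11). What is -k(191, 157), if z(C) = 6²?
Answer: 16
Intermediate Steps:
z(C) = 36
T = -52 (T = -63 + 11 = -52)
k(N, W) = -16 (k(N, W) = -52 + 36 = -16)
-k(191, 157) = -1*(-16) = 16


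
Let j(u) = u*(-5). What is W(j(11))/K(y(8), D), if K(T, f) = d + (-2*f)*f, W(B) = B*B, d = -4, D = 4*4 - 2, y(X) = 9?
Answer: -275/36 ≈ -7.6389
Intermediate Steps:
D = 14 (D = 16 - 2 = 14)
j(u) = -5*u
W(B) = B**2
K(T, f) = -4 - 2*f**2 (K(T, f) = -4 + (-2*f)*f = -4 - 2*f**2)
W(j(11))/K(y(8), D) = (-5*11)**2/(-4 - 2*14**2) = (-55)**2/(-4 - 2*196) = 3025/(-4 - 392) = 3025/(-396) = 3025*(-1/396) = -275/36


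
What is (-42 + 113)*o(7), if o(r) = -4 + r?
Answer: 213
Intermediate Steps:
(-42 + 113)*o(7) = (-42 + 113)*(-4 + 7) = 71*3 = 213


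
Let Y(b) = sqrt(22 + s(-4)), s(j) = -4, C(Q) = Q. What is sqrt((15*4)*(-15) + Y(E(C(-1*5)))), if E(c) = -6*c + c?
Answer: sqrt(-900 + 3*sqrt(2)) ≈ 29.929*I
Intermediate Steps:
E(c) = -5*c
Y(b) = 3*sqrt(2) (Y(b) = sqrt(22 - 4) = sqrt(18) = 3*sqrt(2))
sqrt((15*4)*(-15) + Y(E(C(-1*5)))) = sqrt((15*4)*(-15) + 3*sqrt(2)) = sqrt(60*(-15) + 3*sqrt(2)) = sqrt(-900 + 3*sqrt(2))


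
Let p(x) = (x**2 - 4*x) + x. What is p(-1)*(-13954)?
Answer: -55816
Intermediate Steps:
p(x) = x**2 - 3*x
p(-1)*(-13954) = -(-3 - 1)*(-13954) = -1*(-4)*(-13954) = 4*(-13954) = -55816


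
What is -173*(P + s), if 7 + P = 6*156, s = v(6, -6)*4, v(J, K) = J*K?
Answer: -135805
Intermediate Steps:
s = -144 (s = (6*(-6))*4 = -36*4 = -144)
P = 929 (P = -7 + 6*156 = -7 + 936 = 929)
-173*(P + s) = -173*(929 - 144) = -173*785 = -135805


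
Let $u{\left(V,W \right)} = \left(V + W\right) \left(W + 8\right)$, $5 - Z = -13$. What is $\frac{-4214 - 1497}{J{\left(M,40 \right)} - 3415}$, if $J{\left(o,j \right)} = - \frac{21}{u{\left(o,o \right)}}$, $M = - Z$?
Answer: $\frac{685320}{409807} \approx 1.6723$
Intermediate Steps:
$Z = 18$ ($Z = 5 - -13 = 5 + 13 = 18$)
$M = -18$ ($M = \left(-1\right) 18 = -18$)
$u{\left(V,W \right)} = \left(8 + W\right) \left(V + W\right)$ ($u{\left(V,W \right)} = \left(V + W\right) \left(8 + W\right) = \left(8 + W\right) \left(V + W\right)$)
$J{\left(o,j \right)} = - \frac{21}{2 o^{2} + 16 o}$ ($J{\left(o,j \right)} = - \frac{21}{o^{2} + 8 o + 8 o + o o} = - \frac{21}{o^{2} + 8 o + 8 o + o^{2}} = - \frac{21}{2 o^{2} + 16 o}$)
$\frac{-4214 - 1497}{J{\left(M,40 \right)} - 3415} = \frac{-4214 - 1497}{- \frac{21}{2 \left(-18\right) \left(8 - 18\right)} - 3415} = - \frac{5711}{\left(- \frac{21}{2}\right) \left(- \frac{1}{18}\right) \frac{1}{-10} - 3415} = - \frac{5711}{\left(- \frac{21}{2}\right) \left(- \frac{1}{18}\right) \left(- \frac{1}{10}\right) - 3415} = - \frac{5711}{- \frac{7}{120} - 3415} = - \frac{5711}{- \frac{409807}{120}} = \left(-5711\right) \left(- \frac{120}{409807}\right) = \frac{685320}{409807}$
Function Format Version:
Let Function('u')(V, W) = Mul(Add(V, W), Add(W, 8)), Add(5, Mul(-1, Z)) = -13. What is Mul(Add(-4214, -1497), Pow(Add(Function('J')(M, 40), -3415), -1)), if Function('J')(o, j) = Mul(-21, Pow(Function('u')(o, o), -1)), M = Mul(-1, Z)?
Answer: Rational(685320, 409807) ≈ 1.6723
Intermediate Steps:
Z = 18 (Z = Add(5, Mul(-1, -13)) = Add(5, 13) = 18)
M = -18 (M = Mul(-1, 18) = -18)
Function('u')(V, W) = Mul(Add(8, W), Add(V, W)) (Function('u')(V, W) = Mul(Add(V, W), Add(8, W)) = Mul(Add(8, W), Add(V, W)))
Function('J')(o, j) = Mul(-21, Pow(Add(Mul(2, Pow(o, 2)), Mul(16, o)), -1)) (Function('J')(o, j) = Mul(-21, Pow(Add(Pow(o, 2), Mul(8, o), Mul(8, o), Mul(o, o)), -1)) = Mul(-21, Pow(Add(Pow(o, 2), Mul(8, o), Mul(8, o), Pow(o, 2)), -1)) = Mul(-21, Pow(Add(Mul(2, Pow(o, 2)), Mul(16, o)), -1)))
Mul(Add(-4214, -1497), Pow(Add(Function('J')(M, 40), -3415), -1)) = Mul(Add(-4214, -1497), Pow(Add(Mul(Rational(-21, 2), Pow(-18, -1), Pow(Add(8, -18), -1)), -3415), -1)) = Mul(-5711, Pow(Add(Mul(Rational(-21, 2), Rational(-1, 18), Pow(-10, -1)), -3415), -1)) = Mul(-5711, Pow(Add(Mul(Rational(-21, 2), Rational(-1, 18), Rational(-1, 10)), -3415), -1)) = Mul(-5711, Pow(Add(Rational(-7, 120), -3415), -1)) = Mul(-5711, Pow(Rational(-409807, 120), -1)) = Mul(-5711, Rational(-120, 409807)) = Rational(685320, 409807)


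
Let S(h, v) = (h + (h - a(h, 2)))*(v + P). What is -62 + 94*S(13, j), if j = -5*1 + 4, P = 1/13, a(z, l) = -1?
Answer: -31262/13 ≈ -2404.8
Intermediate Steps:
P = 1/13 ≈ 0.076923
j = -1 (j = -5 + 4 = -1)
S(h, v) = (1 + 2*h)*(1/13 + v) (S(h, v) = (h + (h - 1*(-1)))*(v + 1/13) = (h + (h + 1))*(1/13 + v) = (h + (1 + h))*(1/13 + v) = (1 + 2*h)*(1/13 + v))
-62 + 94*S(13, j) = -62 + 94*(1/13 - 1 + (2/13)*13 + 2*13*(-1)) = -62 + 94*(1/13 - 1 + 2 - 26) = -62 + 94*(-324/13) = -62 - 30456/13 = -31262/13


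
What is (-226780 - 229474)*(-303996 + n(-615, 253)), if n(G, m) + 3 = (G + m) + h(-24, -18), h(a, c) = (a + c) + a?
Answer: 138896036458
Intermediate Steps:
h(a, c) = c + 2*a
n(G, m) = -69 + G + m (n(G, m) = -3 + ((G + m) + (-18 + 2*(-24))) = -3 + ((G + m) + (-18 - 48)) = -3 + ((G + m) - 66) = -3 + (-66 + G + m) = -69 + G + m)
(-226780 - 229474)*(-303996 + n(-615, 253)) = (-226780 - 229474)*(-303996 + (-69 - 615 + 253)) = -456254*(-303996 - 431) = -456254*(-304427) = 138896036458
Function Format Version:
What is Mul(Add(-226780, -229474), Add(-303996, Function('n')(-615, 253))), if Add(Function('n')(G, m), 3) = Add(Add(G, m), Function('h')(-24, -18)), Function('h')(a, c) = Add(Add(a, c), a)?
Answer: 138896036458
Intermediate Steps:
Function('h')(a, c) = Add(c, Mul(2, a))
Function('n')(G, m) = Add(-69, G, m) (Function('n')(G, m) = Add(-3, Add(Add(G, m), Add(-18, Mul(2, -24)))) = Add(-3, Add(Add(G, m), Add(-18, -48))) = Add(-3, Add(Add(G, m), -66)) = Add(-3, Add(-66, G, m)) = Add(-69, G, m))
Mul(Add(-226780, -229474), Add(-303996, Function('n')(-615, 253))) = Mul(Add(-226780, -229474), Add(-303996, Add(-69, -615, 253))) = Mul(-456254, Add(-303996, -431)) = Mul(-456254, -304427) = 138896036458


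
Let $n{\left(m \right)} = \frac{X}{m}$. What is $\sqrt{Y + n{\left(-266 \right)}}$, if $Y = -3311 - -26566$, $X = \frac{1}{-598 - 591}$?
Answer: $\frac{\sqrt{2326180048048654}}{316274} \approx 152.5$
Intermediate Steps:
$X = - \frac{1}{1189}$ ($X = \frac{1}{-1189} = - \frac{1}{1189} \approx -0.00084104$)
$Y = 23255$ ($Y = -3311 + 26566 = 23255$)
$n{\left(m \right)} = - \frac{1}{1189 m}$
$\sqrt{Y + n{\left(-266 \right)}} = \sqrt{23255 - \frac{1}{1189 \left(-266\right)}} = \sqrt{23255 - - \frac{1}{316274}} = \sqrt{23255 + \frac{1}{316274}} = \sqrt{\frac{7354951871}{316274}} = \frac{\sqrt{2326180048048654}}{316274}$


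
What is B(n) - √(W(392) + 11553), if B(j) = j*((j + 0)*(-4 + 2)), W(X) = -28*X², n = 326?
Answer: -212552 - I*√4291039 ≈ -2.1255e+5 - 2071.5*I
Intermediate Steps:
B(j) = -2*j² (B(j) = j*(j*(-2)) = j*(-2*j) = -2*j²)
B(n) - √(W(392) + 11553) = -2*326² - √(-28*392² + 11553) = -2*106276 - √(-28*153664 + 11553) = -212552 - √(-4302592 + 11553) = -212552 - √(-4291039) = -212552 - I*√4291039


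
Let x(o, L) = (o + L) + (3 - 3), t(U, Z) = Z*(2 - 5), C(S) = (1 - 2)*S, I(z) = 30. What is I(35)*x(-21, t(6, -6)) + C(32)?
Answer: -122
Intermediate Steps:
C(S) = -S
t(U, Z) = -3*Z (t(U, Z) = Z*(-3) = -3*Z)
x(o, L) = L + o (x(o, L) = (L + o) + 0 = L + o)
I(35)*x(-21, t(6, -6)) + C(32) = 30*(-3*(-6) - 21) - 1*32 = 30*(18 - 21) - 32 = 30*(-3) - 32 = -90 - 32 = -122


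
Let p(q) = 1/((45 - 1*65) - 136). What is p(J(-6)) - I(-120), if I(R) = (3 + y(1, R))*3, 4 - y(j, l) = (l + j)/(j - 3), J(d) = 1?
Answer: 24569/156 ≈ 157.49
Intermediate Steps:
y(j, l) = 4 - (j + l)/(-3 + j) (y(j, l) = 4 - (l + j)/(j - 3) = 4 - (j + l)/(-3 + j))
p(q) = -1/156 (p(q) = 1/((45 - 65) - 136) = 1/(-20 - 136) = 1/(-156) = -1/156)
I(R) = 45/2 + 3*R/2 (I(R) = (3 + (-12 - R + 3*1)/(-3 + 1))*3 = (3 + (-12 - R + 3)/(-2))*3 = (3 - (-9 - R)/2)*3 = (3 + (9/2 + R/2))*3 = (15/2 + R/2)*3 = 45/2 + 3*R/2)
p(J(-6)) - I(-120) = -1/156 - (45/2 + (3/2)*(-120)) = -1/156 - (45/2 - 180) = -1/156 - 1*(-315/2) = -1/156 + 315/2 = 24569/156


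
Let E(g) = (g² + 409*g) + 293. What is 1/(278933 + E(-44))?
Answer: 1/263166 ≈ 3.7999e-6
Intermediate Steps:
E(g) = 293 + g² + 409*g
1/(278933 + E(-44)) = 1/(278933 + (293 + (-44)² + 409*(-44))) = 1/(278933 + (293 + 1936 - 17996)) = 1/(278933 - 15767) = 1/263166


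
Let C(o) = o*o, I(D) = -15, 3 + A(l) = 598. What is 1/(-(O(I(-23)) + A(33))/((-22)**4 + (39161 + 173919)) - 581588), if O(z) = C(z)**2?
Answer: -111834/65041325197 ≈ -1.7194e-6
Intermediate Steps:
A(l) = 595 (A(l) = -3 + 598 = 595)
C(o) = o**2
O(z) = z**4 (O(z) = (z**2)**2 = z**4)
1/(-(O(I(-23)) + A(33))/((-22)**4 + (39161 + 173919)) - 581588) = 1/(-((-15)**4 + 595)/((-22)**4 + (39161 + 173919)) - 581588) = 1/(-(50625 + 595)/(234256 + 213080) - 581588) = 1/(-51220/447336 - 581588) = 1/(-1*12805/111834 - 581588) = 1/(-12805/111834 - 581588) = 1/(-65041325197/111834) = -111834/65041325197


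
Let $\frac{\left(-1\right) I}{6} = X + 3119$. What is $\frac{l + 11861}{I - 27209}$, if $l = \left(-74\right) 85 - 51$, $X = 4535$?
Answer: $- \frac{5520}{73133} \approx -0.075479$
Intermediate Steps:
$I = -45924$ ($I = - 6 \left(4535 + 3119\right) = \left(-6\right) 7654 = -45924$)
$l = -6341$ ($l = -6290 - 51 = -6341$)
$\frac{l + 11861}{I - 27209} = \frac{-6341 + 11861}{-45924 - 27209} = \frac{5520}{-73133} = 5520 \left(- \frac{1}{73133}\right) = - \frac{5520}{73133}$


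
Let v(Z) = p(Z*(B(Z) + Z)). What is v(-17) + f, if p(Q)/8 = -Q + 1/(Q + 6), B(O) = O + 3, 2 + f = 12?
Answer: -2241790/533 ≈ -4206.0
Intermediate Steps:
f = 10 (f = -2 + 12 = 10)
B(O) = 3 + O
p(Q) = -8*Q + 8/(6 + Q) (p(Q) = 8*(-Q + 1/(Q + 6)) = 8*(-Q + 1/(6 + Q)) = 8*(1/(6 + Q) - Q) = -8*Q + 8/(6 + Q))
v(Z) = 8*(1 - Z²*(3 + 2*Z)² - 6*Z*(3 + 2*Z))/(6 + Z*(3 + 2*Z)) (v(Z) = 8*(1 - (Z*((3 + Z) + Z))² - 6*Z*((3 + Z) + Z))/(6 + Z*((3 + Z) + Z)) = 8*(1 - (Z*(3 + 2*Z))² - 6*Z*(3 + 2*Z))/(6 + Z*(3 + 2*Z)) = 8*(1 - Z²*(3 + 2*Z)² - 6*Z*(3 + 2*Z))/(6 + Z*(3 + 2*Z)))
v(-17) + f = 8*(1 - 1*(-17)²*(3 + 2*(-17))² - 6*(-17)*(3 + 2*(-17)))/(6 - 17*(3 + 2*(-17))) + 10 = 8*(1 - 1*289*(3 - 34)² - 6*(-17)*(3 - 34))/(6 - 17*(3 - 34)) + 10 = 8*(1 - 1*289*(-31)² - 6*(-17)*(-31))/(6 - 17*(-31)) + 10 = 8*(1 - 1*289*961 - 3162)/(6 + 527) + 10 = 8*(1 - 277729 - 3162)/533 + 10 = 8*(1/533)*(-280890) + 10 = -2247120/533 + 10 = -2241790/533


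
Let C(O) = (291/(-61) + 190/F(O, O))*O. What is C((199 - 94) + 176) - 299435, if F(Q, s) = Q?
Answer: -18335716/61 ≈ -3.0059e+5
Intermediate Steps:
C(O) = O*(-291/61 + 190/O) (C(O) = (291/(-61) + 190/O)*O = (291*(-1/61) + 190/O)*O = (-291/61 + 190/O)*O = O*(-291/61 + 190/O))
C((199 - 94) + 176) - 299435 = (190 - 291*((199 - 94) + 176)/61) - 299435 = (190 - 291*(105 + 176)/61) - 299435 = (190 - 291/61*281) - 299435 = (190 - 81771/61) - 299435 = -70181/61 - 299435 = -18335716/61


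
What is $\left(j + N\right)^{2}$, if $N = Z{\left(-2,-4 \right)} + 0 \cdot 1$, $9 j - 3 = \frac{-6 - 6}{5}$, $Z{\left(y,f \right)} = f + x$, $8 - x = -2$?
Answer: $\frac{8281}{225} \approx 36.804$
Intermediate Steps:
$x = 10$ ($x = 8 - -2 = 8 + 2 = 10$)
$Z{\left(y,f \right)} = 10 + f$ ($Z{\left(y,f \right)} = f + 10 = 10 + f$)
$j = \frac{1}{15}$ ($j = \frac{1}{3} + \frac{\left(-6 - 6\right) \frac{1}{5}}{9} = \frac{1}{3} + \frac{\left(-12\right) \frac{1}{5}}{9} = \frac{1}{3} + \frac{1}{9} \left(- \frac{12}{5}\right) = \frac{1}{3} - \frac{4}{15} = \frac{1}{15} \approx 0.066667$)
$N = 6$ ($N = \left(10 - 4\right) + 0 \cdot 1 = 6 + 0 = 6$)
$\left(j + N\right)^{2} = \left(\frac{1}{15} + 6\right)^{2} = \left(\frac{91}{15}\right)^{2} = \frac{8281}{225}$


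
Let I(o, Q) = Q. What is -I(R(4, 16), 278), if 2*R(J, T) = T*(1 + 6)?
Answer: -278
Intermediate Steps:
R(J, T) = 7*T/2 (R(J, T) = (T*(1 + 6))/2 = (T*7)/2 = (7*T)/2 = 7*T/2)
-I(R(4, 16), 278) = -1*278 = -278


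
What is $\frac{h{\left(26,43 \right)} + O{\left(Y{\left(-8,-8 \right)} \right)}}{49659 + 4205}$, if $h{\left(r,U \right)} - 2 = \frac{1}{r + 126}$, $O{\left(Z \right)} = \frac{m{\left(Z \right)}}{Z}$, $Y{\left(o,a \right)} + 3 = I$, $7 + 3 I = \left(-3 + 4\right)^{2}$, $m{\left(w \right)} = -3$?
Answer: $\frac{1981}{40936640} \approx 4.8392 \cdot 10^{-5}$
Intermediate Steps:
$I = -2$ ($I = - \frac{7}{3} + \frac{\left(-3 + 4\right)^{2}}{3} = - \frac{7}{3} + \frac{1^{2}}{3} = - \frac{7}{3} + \frac{1}{3} \cdot 1 = - \frac{7}{3} + \frac{1}{3} = -2$)
$Y{\left(o,a \right)} = -5$ ($Y{\left(o,a \right)} = -3 - 2 = -5$)
$O{\left(Z \right)} = - \frac{3}{Z}$
$h{\left(r,U \right)} = 2 + \frac{1}{126 + r}$ ($h{\left(r,U \right)} = 2 + \frac{1}{r + 126} = 2 + \frac{1}{126 + r}$)
$\frac{h{\left(26,43 \right)} + O{\left(Y{\left(-8,-8 \right)} \right)}}{49659 + 4205} = \frac{\frac{253 + 2 \cdot 26}{126 + 26} - \frac{3}{-5}}{49659 + 4205} = \frac{\frac{253 + 52}{152} - - \frac{3}{5}}{53864} = \left(\frac{1}{152} \cdot 305 + \frac{3}{5}\right) \frac{1}{53864} = \left(\frac{305}{152} + \frac{3}{5}\right) \frac{1}{53864} = \frac{1981}{760} \cdot \frac{1}{53864} = \frac{1981}{40936640}$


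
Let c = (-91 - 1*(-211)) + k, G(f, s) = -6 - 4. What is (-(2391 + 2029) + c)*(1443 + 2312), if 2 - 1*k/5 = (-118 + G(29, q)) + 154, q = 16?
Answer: -16597100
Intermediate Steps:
G(f, s) = -10
k = -120 (k = 10 - 5*((-118 - 10) + 154) = 10 - 5*(-128 + 154) = 10 - 5*26 = 10 - 130 = -120)
c = 0 (c = (-91 - 1*(-211)) - 120 = (-91 + 211) - 120 = 120 - 120 = 0)
(-(2391 + 2029) + c)*(1443 + 2312) = (-(2391 + 2029) + 0)*(1443 + 2312) = (-1*4420 + 0)*3755 = (-4420 + 0)*3755 = -4420*3755 = -16597100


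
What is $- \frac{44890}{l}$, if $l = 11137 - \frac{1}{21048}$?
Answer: $- \frac{188968944}{46882315} \approx -4.0307$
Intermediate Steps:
$l = \frac{234411575}{21048}$ ($l = 11137 - \frac{1}{21048} = \frac{234411575}{21048} \approx 11137.0$)
$- \frac{44890}{l} = - \frac{44890}{\frac{234411575}{21048}} = \left(-44890\right) \frac{21048}{234411575} = - \frac{188968944}{46882315}$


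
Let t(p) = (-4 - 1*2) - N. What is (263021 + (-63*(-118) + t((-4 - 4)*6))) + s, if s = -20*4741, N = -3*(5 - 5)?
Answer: 175629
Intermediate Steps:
N = 0 (N = -3*0 = 0)
s = -94820
t(p) = -6 (t(p) = (-4 - 1*2) - 1*0 = (-4 - 2) + 0 = -6 + 0 = -6)
(263021 + (-63*(-118) + t((-4 - 4)*6))) + s = (263021 + (-63*(-118) - 6)) - 94820 = (263021 + (7434 - 6)) - 94820 = (263021 + 7428) - 94820 = 270449 - 94820 = 175629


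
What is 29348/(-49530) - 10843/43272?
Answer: -301166741/357210360 ≈ -0.84311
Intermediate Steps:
29348/(-49530) - 10843/43272 = 29348*(-1/49530) - 10843*1/43272 = -14674/24765 - 10843/43272 = -301166741/357210360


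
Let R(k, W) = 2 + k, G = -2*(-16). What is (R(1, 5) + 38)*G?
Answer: 1312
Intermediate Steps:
G = 32
(R(1, 5) + 38)*G = ((2 + 1) + 38)*32 = (3 + 38)*32 = 41*32 = 1312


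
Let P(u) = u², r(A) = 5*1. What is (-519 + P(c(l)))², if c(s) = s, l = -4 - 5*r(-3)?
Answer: 103684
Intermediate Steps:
r(A) = 5
l = -29 (l = -4 - 5*5 = -4 - 25 = -29)
(-519 + P(c(l)))² = (-519 + (-29)²)² = (-519 + 841)² = 322² = 103684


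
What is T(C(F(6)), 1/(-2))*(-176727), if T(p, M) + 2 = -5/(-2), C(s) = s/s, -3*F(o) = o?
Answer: -176727/2 ≈ -88364.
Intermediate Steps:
F(o) = -o/3
C(s) = 1
T(p, M) = ½ (T(p, M) = -2 - 5/(-2) = -2 - 5*(-½) = -2 + 5/2 = ½)
T(C(F(6)), 1/(-2))*(-176727) = (½)*(-176727) = -176727/2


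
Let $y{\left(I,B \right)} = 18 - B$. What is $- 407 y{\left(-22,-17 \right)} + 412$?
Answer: $-13833$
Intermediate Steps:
$- 407 y{\left(-22,-17 \right)} + 412 = - 407 \left(18 - -17\right) + 412 = - 407 \left(18 + 17\right) + 412 = \left(-407\right) 35 + 412 = -14245 + 412 = -13833$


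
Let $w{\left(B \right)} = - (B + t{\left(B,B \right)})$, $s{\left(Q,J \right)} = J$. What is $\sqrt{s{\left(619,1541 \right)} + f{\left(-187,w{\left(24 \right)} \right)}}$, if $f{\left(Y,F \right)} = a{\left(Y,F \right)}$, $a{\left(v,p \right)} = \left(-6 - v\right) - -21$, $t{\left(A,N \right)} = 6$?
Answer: $\sqrt{1743} \approx 41.749$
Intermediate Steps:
$a{\left(v,p \right)} = 15 - v$ ($a{\left(v,p \right)} = \left(-6 - v\right) + 21 = 15 - v$)
$w{\left(B \right)} = -6 - B$ ($w{\left(B \right)} = - (B + 6) = - (6 + B) = -6 - B$)
$f{\left(Y,F \right)} = 15 - Y$
$\sqrt{s{\left(619,1541 \right)} + f{\left(-187,w{\left(24 \right)} \right)}} = \sqrt{1541 + \left(15 - -187\right)} = \sqrt{1541 + \left(15 + 187\right)} = \sqrt{1541 + 202} = \sqrt{1743}$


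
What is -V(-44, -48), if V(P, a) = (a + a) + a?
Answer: 144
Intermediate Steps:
V(P, a) = 3*a (V(P, a) = 2*a + a = 3*a)
-V(-44, -48) = -3*(-48) = -1*(-144) = 144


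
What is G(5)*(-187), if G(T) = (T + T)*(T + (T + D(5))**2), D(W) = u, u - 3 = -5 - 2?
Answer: -11220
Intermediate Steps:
u = -4 (u = 3 + (-5 - 2) = 3 - 7 = -4)
D(W) = -4
G(T) = 2*T*(T + (-4 + T)**2) (G(T) = (T + T)*(T + (T - 4)**2) = (2*T)*(T + (-4 + T)**2) = 2*T*(T + (-4 + T)**2))
G(5)*(-187) = (2*5*(5 + (-4 + 5)**2))*(-187) = (2*5*(5 + 1**2))*(-187) = (2*5*(5 + 1))*(-187) = (2*5*6)*(-187) = 60*(-187) = -11220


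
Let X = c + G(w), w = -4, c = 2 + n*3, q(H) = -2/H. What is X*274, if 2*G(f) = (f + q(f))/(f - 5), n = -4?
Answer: -48361/18 ≈ -2686.7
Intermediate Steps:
c = -10 (c = 2 - 4*3 = 2 - 12 = -10)
G(f) = (f - 2/f)/(2*(-5 + f)) (G(f) = ((f - 2/f)/(f - 5))/2 = ((f - 2/f)/(-5 + f))/2 = (f - 2/f)/(2*(-5 + f)))
X = -353/36 (X = -10 + (1/2)*(-2 + (-4)**2)/(-4*(-5 - 4)) = -10 + (1/2)*(-1/4)*(-2 + 16)/(-9) = -10 + (1/2)*(-1/4)*(-1/9)*14 = -10 + 7/36 = -353/36 ≈ -9.8056)
X*274 = -353/36*274 = -48361/18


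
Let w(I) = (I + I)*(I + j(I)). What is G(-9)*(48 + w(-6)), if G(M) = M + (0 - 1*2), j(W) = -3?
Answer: -1716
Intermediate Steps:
w(I) = 2*I*(-3 + I) (w(I) = (I + I)*(I - 3) = (2*I)*(-3 + I) = 2*I*(-3 + I))
G(M) = -2 + M (G(M) = M + (0 - 2) = M - 2 = -2 + M)
G(-9)*(48 + w(-6)) = (-2 - 9)*(48 + 2*(-6)*(-3 - 6)) = -11*(48 + 2*(-6)*(-9)) = -11*(48 + 108) = -11*156 = -1716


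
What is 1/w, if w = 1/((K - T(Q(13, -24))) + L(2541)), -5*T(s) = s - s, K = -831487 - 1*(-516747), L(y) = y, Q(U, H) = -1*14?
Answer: -312199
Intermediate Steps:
Q(U, H) = -14
K = -314740 (K = -831487 + 516747 = -314740)
T(s) = 0 (T(s) = -(s - s)/5 = -1/5*0 = 0)
w = -1/312199 (w = 1/((-314740 - 1*0) + 2541) = 1/((-314740 + 0) + 2541) = 1/(-314740 + 2541) = 1/(-312199) = -1/312199 ≈ -3.2031e-6)
1/w = 1/(-1/312199) = -312199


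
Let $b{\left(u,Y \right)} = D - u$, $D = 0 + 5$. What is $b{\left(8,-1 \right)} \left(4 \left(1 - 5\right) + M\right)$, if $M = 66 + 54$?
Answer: $-312$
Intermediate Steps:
$D = 5$
$b{\left(u,Y \right)} = 5 - u$
$M = 120$
$b{\left(8,-1 \right)} \left(4 \left(1 - 5\right) + M\right) = \left(5 - 8\right) \left(4 \left(1 - 5\right) + 120\right) = \left(5 - 8\right) \left(4 \left(-4\right) + 120\right) = - 3 \left(-16 + 120\right) = \left(-3\right) 104 = -312$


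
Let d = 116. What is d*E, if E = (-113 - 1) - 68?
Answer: -21112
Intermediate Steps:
E = -182 (E = -114 - 68 = -182)
d*E = 116*(-182) = -21112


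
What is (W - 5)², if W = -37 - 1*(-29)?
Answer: 169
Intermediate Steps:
W = -8 (W = -37 + 29 = -8)
(W - 5)² = (-8 - 5)² = (-13)² = 169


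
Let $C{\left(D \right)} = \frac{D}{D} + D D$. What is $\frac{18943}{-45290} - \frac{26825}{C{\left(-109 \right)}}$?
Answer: $- \frac{359996244}{134533945} \approx -2.6759$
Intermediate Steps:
$C{\left(D \right)} = 1 + D^{2}$
$\frac{18943}{-45290} - \frac{26825}{C{\left(-109 \right)}} = \frac{18943}{-45290} - \frac{26825}{1 + \left(-109\right)^{2}} = 18943 \left(- \frac{1}{45290}\right) - \frac{26825}{1 + 11881} = - \frac{18943}{45290} - \frac{26825}{11882} = - \frac{359996244}{134533945}$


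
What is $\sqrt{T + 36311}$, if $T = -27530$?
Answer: $\sqrt{8781} \approx 93.707$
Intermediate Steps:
$\sqrt{T + 36311} = \sqrt{-27530 + 36311} = \sqrt{8781}$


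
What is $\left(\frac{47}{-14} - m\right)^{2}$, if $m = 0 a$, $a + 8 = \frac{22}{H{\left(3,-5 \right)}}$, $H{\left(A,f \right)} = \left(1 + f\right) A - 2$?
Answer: $\frac{2209}{196} \approx 11.27$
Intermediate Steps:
$H{\left(A,f \right)} = -2 + A \left(1 + f\right)$ ($H{\left(A,f \right)} = A \left(1 + f\right) - 2 = -2 + A \left(1 + f\right)$)
$a = - \frac{67}{7}$ ($a = -8 + \frac{22}{-2 + 3 + 3 \left(-5\right)} = -8 + \frac{22}{-2 + 3 - 15} = -8 + \frac{22}{-14} = -8 + 22 \left(- \frac{1}{14}\right) = -8 - \frac{11}{7} = - \frac{67}{7} \approx -9.5714$)
$m = 0$ ($m = 0 \left(- \frac{67}{7}\right) = 0$)
$\left(\frac{47}{-14} - m\right)^{2} = \left(\frac{47}{-14} - 0\right)^{2} = \left(47 \left(- \frac{1}{14}\right) + 0\right)^{2} = \left(- \frac{47}{14} + 0\right)^{2} = \left(- \frac{47}{14}\right)^{2} = \frac{2209}{196}$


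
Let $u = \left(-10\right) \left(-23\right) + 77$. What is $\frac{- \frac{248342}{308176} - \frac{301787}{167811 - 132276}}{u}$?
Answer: $- \frac{4799149}{158448840} \approx -0.030288$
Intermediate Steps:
$u = 307$ ($u = 230 + 77 = 307$)
$\frac{- \frac{248342}{308176} - \frac{301787}{167811 - 132276}}{u} = \frac{- \frac{248342}{308176} - \frac{301787}{167811 - 132276}}{307} = \left(\left(-248342\right) \frac{1}{308176} - \frac{301787}{35535}\right) \frac{1}{307} = \left(- \frac{124171}{154088} - \frac{301787}{35535}\right) \frac{1}{307} = \left(- \frac{4799149}{516120}\right) \frac{1}{307} = - \frac{4799149}{158448840}$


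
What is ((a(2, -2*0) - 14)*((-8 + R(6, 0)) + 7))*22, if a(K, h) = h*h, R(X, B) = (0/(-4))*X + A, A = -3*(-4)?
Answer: -3388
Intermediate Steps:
A = 12
R(X, B) = 12 (R(X, B) = (0/(-4))*X + 12 = (0*(-1/4))*X + 12 = 0*X + 12 = 0 + 12 = 12)
a(K, h) = h**2
((a(2, -2*0) - 14)*((-8 + R(6, 0)) + 7))*22 = (((-2*0)**2 - 14)*((-8 + 12) + 7))*22 = ((0**2 - 14)*(4 + 7))*22 = ((0 - 14)*11)*22 = -14*11*22 = -154*22 = -3388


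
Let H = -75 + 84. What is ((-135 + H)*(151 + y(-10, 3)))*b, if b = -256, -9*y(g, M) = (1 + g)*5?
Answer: 5031936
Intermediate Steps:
y(g, M) = -5/9 - 5*g/9 (y(g, M) = -(1 + g)*5/9 = -(5 + 5*g)/9 = -5/9 - 5*g/9)
H = 9
((-135 + H)*(151 + y(-10, 3)))*b = ((-135 + 9)*(151 + (-5/9 - 5/9*(-10))))*(-256) = -126*(151 + (-5/9 + 50/9))*(-256) = -126*(151 + 5)*(-256) = -126*156*(-256) = -19656*(-256) = 5031936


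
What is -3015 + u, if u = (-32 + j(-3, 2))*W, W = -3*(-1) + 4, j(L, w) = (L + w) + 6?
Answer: -3204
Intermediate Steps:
j(L, w) = 6 + L + w
W = 7 (W = 3 + 4 = 7)
u = -189 (u = (-32 + (6 - 3 + 2))*7 = (-32 + 5)*7 = -27*7 = -189)
-3015 + u = -3015 - 189 = -3204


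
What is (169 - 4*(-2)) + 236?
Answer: 413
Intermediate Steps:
(169 - 4*(-2)) + 236 = (169 + 8) + 236 = 177 + 236 = 413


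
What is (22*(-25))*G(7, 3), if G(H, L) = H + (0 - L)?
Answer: -2200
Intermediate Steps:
G(H, L) = H - L
(22*(-25))*G(7, 3) = (22*(-25))*(7 - 1*3) = -550*(7 - 3) = -550*4 = -2200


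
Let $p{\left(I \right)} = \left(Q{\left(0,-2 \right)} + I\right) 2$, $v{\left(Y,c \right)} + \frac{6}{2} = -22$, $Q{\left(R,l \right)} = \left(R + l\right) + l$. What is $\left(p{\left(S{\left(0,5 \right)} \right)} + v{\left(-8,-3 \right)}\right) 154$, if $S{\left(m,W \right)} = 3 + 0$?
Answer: $-4158$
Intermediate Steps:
$Q{\left(R,l \right)} = R + 2 l$
$v{\left(Y,c \right)} = -25$ ($v{\left(Y,c \right)} = -3 - 22 = -25$)
$S{\left(m,W \right)} = 3$
$p{\left(I \right)} = -8 + 2 I$ ($p{\left(I \right)} = \left(\left(0 + 2 \left(-2\right)\right) + I\right) 2 = \left(\left(0 - 4\right) + I\right) 2 = \left(-4 + I\right) 2 = -8 + 2 I$)
$\left(p{\left(S{\left(0,5 \right)} \right)} + v{\left(-8,-3 \right)}\right) 154 = \left(\left(-8 + 2 \cdot 3\right) - 25\right) 154 = \left(\left(-8 + 6\right) - 25\right) 154 = \left(-2 - 25\right) 154 = \left(-27\right) 154 = -4158$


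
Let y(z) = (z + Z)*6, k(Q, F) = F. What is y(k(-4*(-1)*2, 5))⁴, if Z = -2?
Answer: 104976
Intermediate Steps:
y(z) = -12 + 6*z (y(z) = (z - 2)*6 = (-2 + z)*6 = -12 + 6*z)
y(k(-4*(-1)*2, 5))⁴ = (-12 + 6*5)⁴ = (-12 + 30)⁴ = 18⁴ = 104976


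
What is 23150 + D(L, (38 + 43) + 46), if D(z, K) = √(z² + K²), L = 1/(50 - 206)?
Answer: 23150 + √392515345/156 ≈ 23277.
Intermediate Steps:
L = -1/156 (L = 1/(-156) = -1/156 ≈ -0.0064103)
D(z, K) = √(K² + z²)
23150 + D(L, (38 + 43) + 46) = 23150 + √(((38 + 43) + 46)² + (-1/156)²) = 23150 + √((81 + 46)² + 1/24336) = 23150 + √(127² + 1/24336) = 23150 + √(16129 + 1/24336) = 23150 + √(392515345/24336) = 23150 + √392515345/156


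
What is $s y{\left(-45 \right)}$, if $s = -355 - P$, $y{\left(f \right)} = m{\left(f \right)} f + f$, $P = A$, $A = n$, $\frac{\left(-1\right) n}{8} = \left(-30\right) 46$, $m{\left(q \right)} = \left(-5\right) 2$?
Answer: $-4614975$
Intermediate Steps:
$m{\left(q \right)} = -10$
$n = 11040$ ($n = - 8 \left(\left(-30\right) 46\right) = \left(-8\right) \left(-1380\right) = 11040$)
$A = 11040$
$P = 11040$
$y{\left(f \right)} = - 9 f$ ($y{\left(f \right)} = - 10 f + f = - 9 f$)
$s = -11395$ ($s = -355 - 11040 = -11395$)
$s y{\left(-45 \right)} = - 11395 \left(\left(-9\right) \left(-45\right)\right) = \left(-11395\right) 405 = -4614975$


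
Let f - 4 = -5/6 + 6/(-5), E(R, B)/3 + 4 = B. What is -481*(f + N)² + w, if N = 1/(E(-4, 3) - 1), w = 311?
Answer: -3983329/3600 ≈ -1106.5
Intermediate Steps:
E(R, B) = -12 + 3*B
f = 59/30 (f = 4 + (-5/6 + 6/(-5)) = 4 + (-5*⅙ + 6*(-⅕)) = 4 + (-⅚ - 6/5) = 4 - 61/30 = 59/30 ≈ 1.9667)
N = -¼ (N = 1/((-12 + 3*3) - 1) = 1/((-12 + 9) - 1) = 1/(-3 - 1) = 1/(-4) = -¼ ≈ -0.25000)
-481*(f + N)² + w = -481*(59/30 - ¼)² + 311 = -481*(103/60)² + 311 = -481*10609/3600 + 311 = -5102929/3600 + 311 = -3983329/3600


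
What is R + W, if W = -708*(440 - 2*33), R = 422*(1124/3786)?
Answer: -501014092/1893 ≈ -2.6467e+5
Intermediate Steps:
R = 237164/1893 (R = 422*(1124*(1/3786)) = 422*(562/1893) = 237164/1893 ≈ 125.28)
W = -264792 (W = -708*(440 - 66) = -708*374 = -264792)
R + W = 237164/1893 - 264792 = -501014092/1893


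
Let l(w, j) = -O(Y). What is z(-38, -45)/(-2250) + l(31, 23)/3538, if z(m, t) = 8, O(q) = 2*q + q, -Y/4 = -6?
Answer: -47576/1990125 ≈ -0.023906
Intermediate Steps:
Y = 24 (Y = -4*(-6) = 24)
O(q) = 3*q
l(w, j) = -72 (l(w, j) = -3*24 = -1*72 = -72)
z(-38, -45)/(-2250) + l(31, 23)/3538 = 8/(-2250) - 72/3538 = 8*(-1/2250) - 72*1/3538 = -4/1125 - 36/1769 = -47576/1990125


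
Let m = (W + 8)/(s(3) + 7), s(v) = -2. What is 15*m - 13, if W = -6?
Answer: -7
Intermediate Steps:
m = ⅖ (m = (-6 + 8)/(-2 + 7) = 2/5 = 2*(⅕) = ⅖ ≈ 0.40000)
15*m - 13 = 15*(⅖) - 13 = 6 - 13 = -7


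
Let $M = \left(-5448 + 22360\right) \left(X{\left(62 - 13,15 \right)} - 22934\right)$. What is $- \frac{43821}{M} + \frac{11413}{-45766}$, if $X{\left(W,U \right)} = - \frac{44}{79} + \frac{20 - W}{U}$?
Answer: $- \frac{374554727655799}{1502640896140048} \approx -0.24926$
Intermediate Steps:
$X{\left(W,U \right)} = - \frac{44}{79} + \frac{20 - W}{U}$ ($X{\left(W,U \right)} = \left(-44\right) \frac{1}{79} + \frac{20 - W}{U} = - \frac{44}{79} + \frac{20 - W}{U}$)
$M = - \frac{459663779792}{1185}$ ($M = \left(-5448 + 22360\right) \left(\frac{20 - \left(62 - 13\right) - \frac{660}{79}}{15} - 22934\right) = 16912 \left(\frac{20 - \left(62 - 13\right) - \frac{660}{79}}{15} - 22934\right) = 16912 \left(\frac{20 - 49 - \frac{660}{79}}{15} - 22934\right) = 16912 \left(\frac{1}{15} \left(- \frac{2951}{79}\right) - 22934\right) = 16912 \left(- \frac{2951}{1185} - 22934\right) = 16912 \left(- \frac{27179741}{1185}\right) = - \frac{459663779792}{1185} \approx -3.879 \cdot 10^{8}$)
$- \frac{43821}{M} + \frac{11413}{-45766} = - \frac{43821}{- \frac{459663779792}{1185}} + \frac{11413}{-45766} = \left(-43821\right) \left(- \frac{1185}{459663779792}\right) + 11413 \left(- \frac{1}{45766}\right) = \frac{51927885}{459663779792} - \frac{11413}{45766} = - \frac{374554727655799}{1502640896140048}$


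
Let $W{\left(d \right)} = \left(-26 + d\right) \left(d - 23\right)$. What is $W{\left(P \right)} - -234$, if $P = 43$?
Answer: $574$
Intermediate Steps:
$W{\left(d \right)} = \left(-26 + d\right) \left(-23 + d\right)$
$W{\left(P \right)} - -234 = \left(598 + 43^{2} - 2107\right) - -234 = \left(598 + 1849 - 2107\right) + 234 = 340 + 234 = 574$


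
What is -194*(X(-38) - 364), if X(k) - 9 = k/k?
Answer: 68676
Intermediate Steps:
X(k) = 10 (X(k) = 9 + k/k = 9 + 1 = 10)
-194*(X(-38) - 364) = -194*(10 - 364) = -194*(-354) = 68676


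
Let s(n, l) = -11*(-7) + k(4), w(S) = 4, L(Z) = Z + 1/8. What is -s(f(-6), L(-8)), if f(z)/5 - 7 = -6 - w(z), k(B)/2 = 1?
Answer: -79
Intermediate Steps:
k(B) = 2 (k(B) = 2*1 = 2)
L(Z) = ⅛ + Z (L(Z) = Z + ⅛ = ⅛ + Z)
f(z) = -15 (f(z) = 35 + 5*(-6 - 1*4) = 35 + 5*(-6 - 4) = 35 + 5*(-10) = 35 - 50 = -15)
s(n, l) = 79 (s(n, l) = -11*(-7) + 2 = 77 + 2 = 79)
-s(f(-6), L(-8)) = -1*79 = -79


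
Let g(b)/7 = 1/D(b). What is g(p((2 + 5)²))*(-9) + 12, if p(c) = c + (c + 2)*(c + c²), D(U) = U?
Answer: 214275/17857 ≈ 11.999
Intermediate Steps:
p(c) = c + (2 + c)*(c + c²)
g(b) = 7/b
g(p((2 + 5)²))*(-9) + 12 = (7/(((2 + 5)²*(3 + ((2 + 5)²)² + 3*(2 + 5)²))))*(-9) + 12 = (7/((7²*(3 + (7²)² + 3*7²))))*(-9) + 12 = (7/((49*(3 + 49² + 3*49))))*(-9) + 12 = (7/((49*(3 + 2401 + 147))))*(-9) + 12 = (7/((49*2551)))*(-9) + 12 = (7/124999)*(-9) + 12 = (7*(1/124999))*(-9) + 12 = (1/17857)*(-9) + 12 = -9/17857 + 12 = 214275/17857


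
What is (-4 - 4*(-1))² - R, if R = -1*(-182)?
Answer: -182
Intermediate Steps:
R = 182
(-4 - 4*(-1))² - R = (-4 - 4*(-1))² - 1*182 = (-4 + 4)² - 182 = 0² - 182 = 0 - 182 = -182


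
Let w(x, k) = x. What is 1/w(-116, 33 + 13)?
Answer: -1/116 ≈ -0.0086207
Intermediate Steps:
1/w(-116, 33 + 13) = 1/(-116) = -1/116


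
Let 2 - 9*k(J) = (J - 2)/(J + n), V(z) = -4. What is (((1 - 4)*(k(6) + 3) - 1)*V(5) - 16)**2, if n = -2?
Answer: 5776/9 ≈ 641.78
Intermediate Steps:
k(J) = 1/9 (k(J) = 2/9 - (J - 2)/(9*(J - 2)) = 2/9 - (-2 + J)/(9*(-2 + J)) = 2/9 - 1/9*1 = 2/9 - 1/9 = 1/9)
(((1 - 4)*(k(6) + 3) - 1)*V(5) - 16)**2 = (((1 - 4)*(1/9 + 3) - 1)*(-4) - 16)**2 = ((-3*28/9 - 1)*(-4) - 16)**2 = ((-28/3 - 1)*(-4) - 16)**2 = (-31/3*(-4) - 16)**2 = (124/3 - 16)**2 = (76/3)**2 = 5776/9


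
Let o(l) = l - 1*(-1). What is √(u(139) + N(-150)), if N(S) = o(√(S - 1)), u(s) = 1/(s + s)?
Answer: √(77562 + 77284*I*√151)/278 ≈ 2.5819 + 2.3797*I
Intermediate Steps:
u(s) = 1/(2*s)
o(l) = 1 + l (o(l) = l + 1 = 1 + l)
N(S) = 1 + √(-1 + S) (N(S) = 1 + √(S - 1) = 1 + √(-1 + S))
√(u(139) + N(-150)) = √((½)/139 + (1 + √(-1 - 150))) = √((½)*(1/139) + (1 + √(-151))) = √(1/278 + (1 + I*√151)) = √(279/278 + I*√151)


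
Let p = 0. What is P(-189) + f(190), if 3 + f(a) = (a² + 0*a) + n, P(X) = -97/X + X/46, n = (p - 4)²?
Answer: 313935163/8694 ≈ 36109.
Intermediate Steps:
n = 16 (n = (0 - 4)² = (-4)² = 16)
P(X) = -97/X + X/46 (P(X) = -97/X + X*(1/46) = -97/X + X/46)
f(a) = 13 + a² (f(a) = -3 + ((a² + 0*a) + 16) = -3 + ((a² + 0) + 16) = -3 + (a² + 16) = -3 + (16 + a²) = 13 + a²)
P(-189) + f(190) = (-97/(-189) + (1/46)*(-189)) + (13 + 190²) = (-97*(-1/189) - 189/46) + (13 + 36100) = (97/189 - 189/46) + 36113 = -31259/8694 + 36113 = 313935163/8694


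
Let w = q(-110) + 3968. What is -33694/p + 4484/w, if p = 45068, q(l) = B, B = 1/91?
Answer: 3111597113/8136779526 ≈ 0.38241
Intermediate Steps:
B = 1/91 ≈ 0.010989
q(l) = 1/91
w = 361089/91 (w = 1/91 + 3968 = 361089/91 ≈ 3968.0)
-33694/p + 4484/w = -33694/45068 + 4484/(361089/91) = -33694*1/45068 + 4484*(91/361089) = -16847/22534 + 408044/361089 = 3111597113/8136779526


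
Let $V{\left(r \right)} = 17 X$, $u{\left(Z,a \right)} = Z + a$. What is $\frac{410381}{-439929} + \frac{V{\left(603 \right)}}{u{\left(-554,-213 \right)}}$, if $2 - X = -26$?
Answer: $- \frac{524168431}{337425543} \approx -1.5534$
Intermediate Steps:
$X = 28$ ($X = 2 - -26 = 2 + 26 = 28$)
$V{\left(r \right)} = 476$ ($V{\left(r \right)} = 17 \cdot 28 = 476$)
$\frac{410381}{-439929} + \frac{V{\left(603 \right)}}{u{\left(-554,-213 \right)}} = \frac{410381}{-439929} + \frac{476}{-554 - 213} = 410381 \left(- \frac{1}{439929}\right) + \frac{476}{-767} = - \frac{410381}{439929} + 476 \left(- \frac{1}{767}\right) = - \frac{410381}{439929} - \frac{476}{767} = - \frac{524168431}{337425543}$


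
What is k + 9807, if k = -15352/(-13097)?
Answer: 128457631/13097 ≈ 9808.2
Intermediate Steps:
k = 15352/13097 (k = -15352*(-1/13097) = 15352/13097 ≈ 1.1722)
k + 9807 = 15352/13097 + 9807 = 128457631/13097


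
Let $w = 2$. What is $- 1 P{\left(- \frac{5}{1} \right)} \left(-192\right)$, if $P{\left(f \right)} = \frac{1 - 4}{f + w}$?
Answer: $192$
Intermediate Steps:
$P{\left(f \right)} = - \frac{3}{2 + f}$ ($P{\left(f \right)} = \frac{1 - 4}{f + 2} = - \frac{3}{2 + f}$)
$- 1 P{\left(- \frac{5}{1} \right)} \left(-192\right) = - 1 \left(- \frac{3}{2 - \frac{5}{1}}\right) \left(-192\right) = - 1 \left(- \frac{3}{2 - 5}\right) \left(-192\right) = - 1 \left(- \frac{3}{-3}\right) \left(-192\right) = - 1 \left(\left(-3\right) \left(- \frac{1}{3}\right)\right) \left(-192\right) = - 1 \cdot 1 \left(-192\right) = \left(-1\right) 1 \left(-192\right) = \left(-1\right) \left(-192\right) = 192$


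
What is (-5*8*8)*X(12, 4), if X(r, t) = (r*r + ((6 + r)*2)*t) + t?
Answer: -93440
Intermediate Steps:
X(r, t) = t + r**2 + t*(12 + 2*r) (X(r, t) = (r**2 + (12 + 2*r)*t) + t = (r**2 + t*(12 + 2*r)) + t = t + r**2 + t*(12 + 2*r))
(-5*8*8)*X(12, 4) = (-5*8*8)*(12**2 + 13*4 + 2*12*4) = (-40*8)*(144 + 52 + 96) = -320*292 = -93440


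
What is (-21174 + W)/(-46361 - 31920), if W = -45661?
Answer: 66835/78281 ≈ 0.85378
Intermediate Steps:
(-21174 + W)/(-46361 - 31920) = (-21174 - 45661)/(-46361 - 31920) = -66835/(-78281) = -66835*(-1/78281) = 66835/78281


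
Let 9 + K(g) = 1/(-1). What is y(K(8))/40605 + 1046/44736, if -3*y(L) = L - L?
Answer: 523/22368 ≈ 0.023382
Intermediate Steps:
K(g) = -10 (K(g) = -9 + 1/(-1) = -9 - 1 = -10)
y(L) = 0 (y(L) = -(L - L)/3 = -1/3*0 = 0)
y(K(8))/40605 + 1046/44736 = 0/40605 + 1046/44736 = 0*(1/40605) + 1046*(1/44736) = 0 + 523/22368 = 523/22368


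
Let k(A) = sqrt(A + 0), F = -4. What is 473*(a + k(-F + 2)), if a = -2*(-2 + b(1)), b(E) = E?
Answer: 946 + 473*sqrt(6) ≈ 2104.6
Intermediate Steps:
k(A) = sqrt(A)
a = 2 (a = -2*(-2 + 1) = -2*(-1) = 2)
473*(a + k(-F + 2)) = 473*(2 + sqrt(-1*(-4) + 2)) = 473*(2 + sqrt(4 + 2)) = 473*(2 + sqrt(6)) = 946 + 473*sqrt(6)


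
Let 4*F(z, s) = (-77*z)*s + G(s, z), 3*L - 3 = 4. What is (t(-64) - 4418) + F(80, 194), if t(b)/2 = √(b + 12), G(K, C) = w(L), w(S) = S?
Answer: -3638129/12 + 4*I*√13 ≈ -3.0318e+5 + 14.422*I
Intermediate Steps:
L = 7/3 (L = 1 + (⅓)*4 = 1 + 4/3 = 7/3 ≈ 2.3333)
G(K, C) = 7/3
F(z, s) = 7/12 - 77*s*z/4 (F(z, s) = ((-77*z)*s + 7/3)/4 = (-77*s*z + 7/3)/4 = (7/3 - 77*s*z)/4 = 7/12 - 77*s*z/4)
t(b) = 2*√(12 + b) (t(b) = 2*√(b + 12) = 2*√(12 + b))
(t(-64) - 4418) + F(80, 194) = (2*√(12 - 64) - 4418) + (7/12 - 77/4*194*80) = (2*√(-52) - 4418) + (7/12 - 298760) = (2*(2*I*√13) - 4418) - 3585113/12 = (4*I*√13 - 4418) - 3585113/12 = (-4418 + 4*I*√13) - 3585113/12 = -3638129/12 + 4*I*√13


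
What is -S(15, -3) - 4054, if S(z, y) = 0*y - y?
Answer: -4057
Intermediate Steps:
S(z, y) = -y (S(z, y) = 0 - y = -y)
-S(15, -3) - 4054 = -(-1)*(-3) - 4054 = -1*3 - 4054 = -3 - 4054 = -4057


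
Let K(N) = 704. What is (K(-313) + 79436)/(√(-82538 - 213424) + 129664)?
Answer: 5195636480/8406524429 - 40070*I*√295962/8406524429 ≈ 0.61805 - 0.0025931*I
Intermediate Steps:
(K(-313) + 79436)/(√(-82538 - 213424) + 129664) = (704 + 79436)/(√(-82538 - 213424) + 129664) = 80140/(√(-295962) + 129664) = 80140/(I*√295962 + 129664) = 80140/(129664 + I*√295962)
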